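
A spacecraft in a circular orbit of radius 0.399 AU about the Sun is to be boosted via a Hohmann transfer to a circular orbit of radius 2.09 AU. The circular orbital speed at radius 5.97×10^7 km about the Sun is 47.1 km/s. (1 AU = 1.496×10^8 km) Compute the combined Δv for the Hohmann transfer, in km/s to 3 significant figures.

From the circular-orbit relation v² = μ/r at r = 5.97×10^7 km: μ = v²r = (47.1)² × 5.97×10^7 = 1.32439×10^11 km³/s².
In km: r₁ = 0.399 × 1.496×10^8 = 5.96904×10^7 km; r₂ = 2.09 × 1.496×10^8 = 3.12664×10^8 km.
Transfer-ellipse semi-major axis a_t = (r₁ + r₂)/2 = (5.96904×10^7 + 3.12664×10^8)/2 = 1.861772×10^8 km.
At r₁ the circular-orbit speed is v₁ = √(μ/r₁) = 47.10 km/s.
Transfer-orbit speed at r₁ (v² = μ(2/r − 1/a)): v_p = √[μ(2/r₁ − 1/a_t)] = 61.04 km/s.
First burn Δv₁ = |v_p − v₁| = 13.94 km/s.
At r₂, v₂ = √(μ/r₂) = 20.5811 km/s.
Transfer-orbit speed at r₂: v_a = √[μ(2/r₂ − 1/a_t)] = 11.6535 km/s.
Second burn Δv₂ = |v₂ − v_a| = 8.928 km/s.
Δv = Δv₁ + Δv₂ = 13.94 + 8.928 = 22.87 km/s.

Δv = 22.9 km/s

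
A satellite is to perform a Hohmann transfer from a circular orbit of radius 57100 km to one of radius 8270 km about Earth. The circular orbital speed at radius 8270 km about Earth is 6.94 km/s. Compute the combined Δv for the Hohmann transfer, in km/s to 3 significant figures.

From the circular-orbit relation v² = μ/r at r = 8270 km: μ = v²r = (6.94)² × 8270 = 3.98313×10^5 km³/s².
Semi-major axis of the transfer orbit: a_t = (57100 + 8270)/2 = 32685 km.
Circular speed at r₁: v₁ = √(μ/r₁) = √(3.98313×10^5/57100) = 2.64116 km/s.
On the transfer ellipse at r₁, vis-viva gives v_a = √[μ(2/r₁ − 1/a_t)] = 1.32853 km/s.
First burn Δv₁ = |v_a − v₁| = 1.3126 km/s.
Circular speed at r₂: v₂ = √(μ/r₂) = 6.9400 km/s.
Transfer-orbit speed at r₂: v_p = √[μ(2/r₂ − 1/a_t)] = 9.1728 km/s.
Second burn Δv₂ = |v₂ − v_p| = 2.2328 km/s.
Total Δv = Δv₁ + Δv₂ = 3.545 km/s.

Δv = 3.55 km/s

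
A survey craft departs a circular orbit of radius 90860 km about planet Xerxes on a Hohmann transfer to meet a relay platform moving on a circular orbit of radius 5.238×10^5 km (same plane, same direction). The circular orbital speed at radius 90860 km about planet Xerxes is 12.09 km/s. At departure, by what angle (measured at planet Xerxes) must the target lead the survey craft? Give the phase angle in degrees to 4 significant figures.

φ = 99.10°

From the circular-orbit relation v² = μ/r at r = 90860 km: μ = v²r = (12.09)² × 90860 = 1.32808×10^7 km³/s².
Semi-major axis of the transfer orbit: a_t = (90860 + 5.238×10^5)/2 = 3.0733×10^5 km.
The half-period of the transfer ellipse is t = π√(a_t³/μ) = 1.469×10^5 s.
The target's mean motion on its circular orbit is ω₂ = √(μ/r₂³) = 9.613×10^-6 rad/s.
Angle swept by the target during transfer: ω₂·t = 1.412 rad = 80.90°.
The survey craft traverses 180° on the transfer ellipse, so the target must lead by 180° − 80.90° = 99.10°.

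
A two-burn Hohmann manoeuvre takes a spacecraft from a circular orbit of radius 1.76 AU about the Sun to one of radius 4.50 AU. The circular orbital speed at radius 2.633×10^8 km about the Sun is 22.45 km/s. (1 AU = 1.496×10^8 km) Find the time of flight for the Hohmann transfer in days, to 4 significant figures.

t = 1011 days

From the circular-orbit relation v² = μ/r at r = 2.633×10^8 km: μ = v²r = (22.45)² × 2.633×10^8 = 1.32704×10^11 km³/s².
In km: r₁ = 1.76 × 1.496×10^8 = 2.63296×10^8 km; r₂ = 4.50 × 1.496×10^8 = 6.732×10^8 km.
The Hohmann ellipse has a_t = (r₁ + r₂)/2 = 4.68248×10^8 km.
Transfer time t = π√(a_t³/μ) = π√((4.68248×10^8)³ / 1.32704×10^11) = 8.738×10^7 s.
Converting: 8.738×10^7 s ÷ 86400 s/day = 1011 days.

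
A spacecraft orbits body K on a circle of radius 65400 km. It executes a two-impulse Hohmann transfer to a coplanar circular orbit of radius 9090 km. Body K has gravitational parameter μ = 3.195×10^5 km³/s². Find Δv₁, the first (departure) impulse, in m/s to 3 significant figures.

Transfer-ellipse semi-major axis a_t = (r₁ + r₂)/2 = (65400 + 9090)/2 = 37245 km.
Circular speed at r = 65400 km: v_c = √(μ/r) = 2.210 km/s.
Vis-viva on the transfer ellipse at r = 65400 km gives v_t = √[μ(2/r − 1/a_t)] = 1.092 km/s.
Δv₁ = |v_t − v_c| = |1.092 − 2.210| = 1.118 km/s.

Δv₁ = 1120 m/s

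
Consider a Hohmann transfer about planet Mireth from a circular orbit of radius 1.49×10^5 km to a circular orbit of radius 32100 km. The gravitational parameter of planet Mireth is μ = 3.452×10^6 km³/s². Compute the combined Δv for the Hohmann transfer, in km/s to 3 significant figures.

Semi-major axis of the transfer orbit: a_t = (1.490×10^5 + 32100)/2 = 90550 km.
Circular speed at r₁: v₁ = √(μ/r₁) = √(3.452×10^6/1.490×10^5) = 4.8133 km/s.
Transfer-orbit speed at r₁ (vis-viva equation): v_a = √[μ(2/r₁ − 1/a_t)] = 2.8658 km/s.
First burn Δv₁ = |v_a − v₁| = 1.9475 km/s.
At r₂, v₂ = √(μ/r₂) = 10.3701 km/s.
Transfer-orbit speed at r₂: v_p = √[μ(2/r₂ − 1/a_t)] = 13.3025 km/s.
Second burn Δv₂ = |v₂ − v_p| = 2.9324 km/s.
Total Δv = Δv₁ + Δv₂ = 4.880 km/s.

Δv = 4.88 km/s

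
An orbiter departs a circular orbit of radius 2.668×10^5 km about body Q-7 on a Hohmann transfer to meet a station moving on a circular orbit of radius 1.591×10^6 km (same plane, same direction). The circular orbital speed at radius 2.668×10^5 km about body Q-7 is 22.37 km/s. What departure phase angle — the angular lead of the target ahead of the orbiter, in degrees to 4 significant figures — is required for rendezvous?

φ = 99.70°

From the circular-orbit relation v² = μ/r at r = 2.668×10^5 km: μ = v²r = (22.37)² × 2.668×10^5 = 1.33511×10^8 km³/s².
Semi-major axis of the transfer orbit: a_t = (2.668×10^5 + 1.591×10^6)/2 = 9.289×10^5 km.
The half-period of the transfer ellipse is t = π√(a_t³/μ) = 2.434×10^5 s.
The target's mean motion on its circular orbit is ω₂ = √(μ/r₂³) = 5.758×10^-6 rad/s.
Angle swept by the target during transfer: ω₂·t = 1.4015 rad = 80.30°.
The orbiter traverses 180° on the transfer ellipse, so the target must lead by 180° − 80.30° = 99.70°.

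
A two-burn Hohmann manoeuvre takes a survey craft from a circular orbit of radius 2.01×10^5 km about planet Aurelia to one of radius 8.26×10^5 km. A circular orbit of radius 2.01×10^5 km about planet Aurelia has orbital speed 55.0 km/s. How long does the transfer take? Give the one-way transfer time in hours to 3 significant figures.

From the circular-orbit relation v² = μ/r at r = 2.01×10^5 km: μ = v²r = (55.0)² × 2.01×10^5 = 6.08025×10^8 km³/s².
The Hohmann ellipse has a_t = (r₁ + r₂)/2 = 5.135×10^5 km.
By Kepler's third law the transfer-orbit period is T = 2π√(a_t³/μ), so t = T/2 = 46880 s.
Converting: 46880 s ÷ 3600 s/hour = 13.0 hours.

t = 13.0 hours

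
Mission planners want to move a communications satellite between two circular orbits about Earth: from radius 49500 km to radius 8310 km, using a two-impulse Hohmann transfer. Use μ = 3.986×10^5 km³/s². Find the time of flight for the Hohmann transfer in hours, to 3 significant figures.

Transfer-ellipse semi-major axis a_t = (r₁ + r₂)/2 = (49500 + 8310)/2 = 28905 km.
Half the transfer-orbit period gives t = π√(a_t³/μ) = 24450 s.
Converting: 24450 s ÷ 3600 s/hour = 6.79 hours.

t = 6.79 hours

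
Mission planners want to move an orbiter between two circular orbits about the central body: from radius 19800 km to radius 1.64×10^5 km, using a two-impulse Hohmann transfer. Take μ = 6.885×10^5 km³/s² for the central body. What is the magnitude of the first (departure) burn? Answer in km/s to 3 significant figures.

Transfer-ellipse semi-major axis a_t = (r₁ + r₂)/2 = (19800 + 1.640×10^5)/2 = 91900 km.
On the circular orbit at r = 19800 km, v_c = √(μ/r) = 5.8968 km/s.
Vis-viva on the transfer ellipse at r = 19800 km gives v_t = √[μ(2/r − 1/a_t)] = 7.8774 km/s.
Δv₁ = |v_t − v_c| = |7.8774 − 5.8968| = 1.981 km/s.

Δv₁ = 1.98 km/s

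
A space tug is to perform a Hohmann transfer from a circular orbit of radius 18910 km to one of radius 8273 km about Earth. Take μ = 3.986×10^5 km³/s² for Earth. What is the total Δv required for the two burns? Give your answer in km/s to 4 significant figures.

Δv = 2.255 km/s

Semi-major axis of the transfer orbit: a_t = (18910 + 8273)/2 = 13591.5 km.
At r₁ the circular-orbit speed is v₁ = √(μ/r₁) = 4.591 km/s.
Transfer-orbit speed at r₁ (vis-viva equation): v_a = √[μ(2/r₁ − 1/a_t)] = 3.582 km/s.
First burn Δv₁ = |v_a − v₁| = 1.009 km/s.
At r₂, v₂ = √(μ/r₂) = 6.941 km/s.
Transfer-orbit speed at r₂: v_p = √[μ(2/r₂ − 1/a_t)] = 8.187 km/s.
Second burn Δv₂ = |v₂ − v_p| = 1.246 km/s.
Total Δv = Δv₁ + Δv₂ = 2.255 km/s.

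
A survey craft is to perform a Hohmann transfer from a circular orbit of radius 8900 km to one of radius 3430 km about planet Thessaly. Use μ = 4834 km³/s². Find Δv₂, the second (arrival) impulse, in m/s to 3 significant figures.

Δv₂ = 239 m/s

The Hohmann ellipse has a_t = (r₁ + r₂)/2 = 6165 km.
Circular speed at r = 3430 km: v_c = √(μ/r) = 1.1872 km/s.
Vis-viva on the transfer ellipse at r = 3430 km gives v_t = √[μ(2/r − 1/a_t)] = 1.4264 km/s.
Δv₂ = |v_t − v_c| = |1.4264 − 1.1872| = 0.2392 km/s.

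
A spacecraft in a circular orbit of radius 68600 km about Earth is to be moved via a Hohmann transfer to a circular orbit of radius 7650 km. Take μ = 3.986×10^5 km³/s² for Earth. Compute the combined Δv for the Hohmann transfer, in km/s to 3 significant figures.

Δv = 3.80 km/s

Transfer-ellipse semi-major axis a_t = (r₁ + r₂)/2 = (68600 + 7650)/2 = 38125 km.
Circular speed at r₁: v₁ = √(μ/r₁) = √(3.986×10^5/68600) = 2.4105 km/s.
Transfer-orbit speed at r₁ (vis-viva equation): v_a = √[μ(2/r₁ − 1/a_t)] = 1.0798 km/s.
First burn Δv₁ = |v_a − v₁| = 1.331 km/s.
Circular speed at r₂: v₂ = √(μ/r₂) = 7.2183 km/s.
Transfer-orbit speed at r₂: v_p = √[μ(2/r₂ − 1/a_t)] = 9.6827 km/s.
Second burn Δv₂ = |v₂ − v_p| = 2.464 km/s.
Δv = Δv₁ + Δv₂ = 1.331 + 2.464 = 3.795 km/s.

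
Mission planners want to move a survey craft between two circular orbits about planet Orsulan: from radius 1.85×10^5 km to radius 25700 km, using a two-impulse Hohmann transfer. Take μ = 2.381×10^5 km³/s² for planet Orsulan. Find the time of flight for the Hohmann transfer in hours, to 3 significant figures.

Transfer-ellipse semi-major axis a_t = (r₁ + r₂)/2 = (1.850×10^5 + 25700)/2 = 1.0535×10^5 km.
Transfer time t = π√(a_t³/μ) = π√((1.0535×10^5)³ / 2.381×10^5) = 2.202×10^5 s.
Converting: 2.202×10^5 s ÷ 3600 s/hour = 61.2 hours.

t = 61.2 hours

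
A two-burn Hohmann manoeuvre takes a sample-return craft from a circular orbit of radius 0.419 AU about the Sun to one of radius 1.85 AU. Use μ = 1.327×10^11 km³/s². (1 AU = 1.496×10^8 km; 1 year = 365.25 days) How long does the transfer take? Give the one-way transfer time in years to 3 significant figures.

In km: r₁ = 0.419 × 1.496×10^8 = 6.26824×10^7 km; r₂ = 1.85 × 1.496×10^8 = 2.7676×10^8 km.
Transfer-ellipse semi-major axis a_t = (r₁ + r₂)/2 = (6.26824×10^7 + 2.7676×10^8)/2 = 1.697212×10^8 km.
Transfer time t = π√(a_t³/μ) = π√((1.697212×10^8)³ / 1.327×10^11) = 1.907×10^7 s.
Converting: 1.907×10^7 s ÷ 3.15576×10^7 s/year (365.25 × 86400) = 0.604 years.

t = 0.604 years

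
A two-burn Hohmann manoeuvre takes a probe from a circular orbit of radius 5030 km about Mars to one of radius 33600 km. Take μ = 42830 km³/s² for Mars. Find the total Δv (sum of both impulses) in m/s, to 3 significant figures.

Δv = 1480 m/s

Semi-major axis of the transfer orbit: a_t = (5030 + 33600)/2 = 19315 km.
Circular speed at r₁: v₁ = √(μ/r₁) = √(42830/5030) = 2.9180 km/s.
Transfer-orbit speed at r₁ (v² = μ(2/r − 1/a)): v_p = √[μ(2/r₁ − 1/a_t)] = 3.8487 km/s.
First burn Δv₁ = |v_p − v₁| = 0.9307 km/s.
At r₂, v₂ = √(μ/r₂) = 1.12903 km/s.
Transfer-orbit speed at r₂: v_a = √[μ(2/r₂ − 1/a_t)] = 0.576157 km/s.
Second burn Δv₂ = |v₂ − v_a| = 0.5529 km/s.
Total Δv = Δv₁ + Δv₂ = 1.484 km/s.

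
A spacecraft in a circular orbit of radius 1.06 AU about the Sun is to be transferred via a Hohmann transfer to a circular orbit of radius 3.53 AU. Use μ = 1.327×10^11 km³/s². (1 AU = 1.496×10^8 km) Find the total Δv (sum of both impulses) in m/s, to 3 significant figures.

In km: r₁ = 1.06 × 1.496×10^8 = 1.58576×10^8 km; r₂ = 3.53 × 1.496×10^8 = 5.28088×10^8 km.
Semi-major axis of the transfer orbit: a_t = (1.58576×10^8 + 5.28088×10^8)/2 = 3.43332×10^8 km.
Circular speed at r₁: v₁ = √(μ/r₁) = √(1.327×10^11/1.58576×10^8) = 28.928 km/s.
Transfer-orbit speed at r₁ (v² = μ(2/r − 1/a)): v_p = √[μ(2/r₁ − 1/a_t)] = 35.877 km/s.
First burn Δv₁ = |v_p − v₁| = 6.949 km/s.
At r₂, v₂ = √(μ/r₂) = 15.852 km/s.
Transfer-orbit speed at r₂: v_a = √[μ(2/r₂ − 1/a_t)] = 10.773 km/s.
Second burn Δv₂ = |v₂ − v_a| = 5.079 km/s.
Δv = Δv₁ + Δv₂ = 6.949 + 5.079 = 12.03 km/s.

Δv = 12000 m/s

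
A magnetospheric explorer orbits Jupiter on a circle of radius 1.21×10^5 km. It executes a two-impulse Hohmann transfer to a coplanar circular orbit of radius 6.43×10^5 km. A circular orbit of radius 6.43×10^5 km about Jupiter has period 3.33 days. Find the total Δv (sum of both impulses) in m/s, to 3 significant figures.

Δv = 15800 m/s

From Kepler's third law T² = 4π²r³/μ at r = 6.43×10^5 km, T = 3.33 days = 3.33 × 86400 s = 2.87712×10^5 s: μ = 4π²r³/T² = 1.26788×10^8 km³/s².
Transfer-ellipse semi-major axis a_t = (r₁ + r₂)/2 = (1.210×10^5 + 6.430×10^5)/2 = 3.820×10^5 km.
Circular speed at r₁: v₁ = √(μ/r₁) = √(1.26788×10^8/1.210×10^5) = 32.370 km/s.
On the transfer ellipse at r₁, v² = μ(2/r − 1/a) gives v_p = √[μ(2/r₁ − 1/a_t)] = 41.997 km/s.
First burn Δv₁ = |v_p − v₁| = 9.627 km/s.
At r₂, v₂ = √(μ/r₂) = 14.042 km/s.
Transfer-orbit speed at r₂: v_a = √[μ(2/r₂ − 1/a_t)] = 7.9030 km/s.
Second burn Δv₂ = |v₂ − v_a| = 6.139 km/s.
Total Δv = Δv₁ + Δv₂ = 15.77 km/s.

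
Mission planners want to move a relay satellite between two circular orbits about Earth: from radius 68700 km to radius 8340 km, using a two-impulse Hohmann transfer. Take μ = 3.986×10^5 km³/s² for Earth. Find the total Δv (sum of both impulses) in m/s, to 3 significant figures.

The Hohmann ellipse has a_t = (r₁ + r₂)/2 = 38520 km.
At r₁ the circular-orbit speed is v₁ = √(μ/r₁) = 2.409 km/s.
On the transfer ellipse at r₁, vis-viva gives v_a = √[μ(2/r₁ − 1/a_t)] = 1.121 km/s.
First burn Δv₁ = |v_a − v₁| = 1.288 km/s.
Circular speed at r₂: v₂ = √(μ/r₂) = 6.9133 km/s.
Transfer-orbit speed at r₂: v_p = √[μ(2/r₂ − 1/a_t)] = 9.2325 km/s.
Second burn Δv₂ = |v₂ − v_p| = 2.319 km/s.
Total Δv = Δv₁ + Δv₂ = 3.607 km/s.

Δv = 3610 m/s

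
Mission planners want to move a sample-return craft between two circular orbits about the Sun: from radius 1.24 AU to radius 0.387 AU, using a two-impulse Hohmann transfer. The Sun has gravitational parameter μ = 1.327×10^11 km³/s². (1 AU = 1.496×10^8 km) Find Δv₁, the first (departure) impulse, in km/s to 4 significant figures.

In km: r₁ = 1.24 × 1.496×10^8 = 1.85504×10^8 km; r₂ = 0.387 × 1.496×10^8 = 5.78952×10^7 km.
Semi-major axis of the transfer orbit: a_t = (1.85504×10^8 + 5.78952×10^7)/2 = 1.216996×10^8 km.
Circular speed at r = 1.85504×10^8 km: v_c = √(μ/r) = 26.746 km/s.
Transfer-orbit speed at the same r (vis-viva, a = a_t): v_t = √[μ(2/r − 1/a_t)] = 18.447 km/s.
Δv₁ = |v_t − v_c| = |18.447 − 26.746| = 8.299 km/s.

Δv₁ = 8.299 km/s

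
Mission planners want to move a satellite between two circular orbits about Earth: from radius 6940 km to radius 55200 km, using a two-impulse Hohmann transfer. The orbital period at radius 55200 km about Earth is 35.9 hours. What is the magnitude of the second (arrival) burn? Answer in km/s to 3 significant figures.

Δv₂ = 1.42 km/s

From Kepler's third law T² = 4π²r³/μ at r = 55200 km, T = 35.9 hours = 35.9 × 3600 s = 1.2924×10^5 s: μ = 4π²r³/T² = 3.97542×10^5 km³/s².
The Hohmann ellipse has a_t = (r₁ + r₂)/2 = 31070 km.
Circular speed at r = 55200 km: v_c = √(μ/r) = 2.6836 km/s.
Transfer-orbit speed at the same r (vis-viva, a = a_t): v_t = √[μ(2/r − 1/a_t)] = 1.2683 km/s.
Δv₂ = |v_t − v_c| = |1.2683 − 2.6836| = 1.415 km/s.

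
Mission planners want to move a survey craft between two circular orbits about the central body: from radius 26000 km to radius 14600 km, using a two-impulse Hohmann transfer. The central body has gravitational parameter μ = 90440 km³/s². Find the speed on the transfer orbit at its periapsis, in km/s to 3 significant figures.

Semi-major axis of the transfer orbit: a_t = (26000 + 14600)/2 = 20300 km.
At periapsis, r = 14600 km.
From the vis-viva equation, v = √[μ(2/r − 1/a_t)] = 2.817 km/s.

v = 2.82 km/s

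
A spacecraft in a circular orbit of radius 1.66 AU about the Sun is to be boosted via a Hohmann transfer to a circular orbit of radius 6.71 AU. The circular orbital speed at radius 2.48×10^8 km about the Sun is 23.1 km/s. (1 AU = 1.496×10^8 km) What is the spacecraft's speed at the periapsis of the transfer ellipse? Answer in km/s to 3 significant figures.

From the circular-orbit relation v² = μ/r at r = 2.48×10^8 km: μ = v²r = (23.1)² × 2.48×10^8 = 1.32335×10^11 km³/s².
In km: r₁ = 1.66 × 1.496×10^8 = 2.48336×10^8 km; r₂ = 6.71 × 1.496×10^8 = 1.003816×10^9 km.
Semi-major axis of the transfer orbit: a_t = (2.48336×10^8 + 1.003816×10^9)/2 = 6.26076×10^8 km.
At periapsis, r = 2.48336×10^8 km.
Applying v² = μ(2/r − 1/a_t): v = 29.23 km/s.

v = 29.2 km/s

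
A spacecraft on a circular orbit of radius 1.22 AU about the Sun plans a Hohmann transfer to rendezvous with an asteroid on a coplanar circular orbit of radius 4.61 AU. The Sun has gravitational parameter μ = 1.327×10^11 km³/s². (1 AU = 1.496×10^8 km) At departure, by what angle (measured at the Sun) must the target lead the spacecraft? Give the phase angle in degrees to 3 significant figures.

In km: r₁ = 1.22 × 1.496×10^8 = 1.82512×10^8 km; r₂ = 4.61 × 1.496×10^8 = 6.89656×10^8 km.
Transfer-ellipse semi-major axis a_t = (r₁ + r₂)/2 = (1.82512×10^8 + 6.89656×10^8)/2 = 4.36084×10^8 km.
Transfer time t = π√(a_t³/μ) = 7.853616×10^7 s.
Target angular speed ω₂ = √(μ/r₂³) = 2.011346×10^-8 rad/s.
Angle swept by the target during transfer: ω₂·t = 1.57963 rad = 90.51°.
Arrival is 180° from departure on the ellipse, so φ = 180° − 90.51° = 89.5°.

φ = 89.5°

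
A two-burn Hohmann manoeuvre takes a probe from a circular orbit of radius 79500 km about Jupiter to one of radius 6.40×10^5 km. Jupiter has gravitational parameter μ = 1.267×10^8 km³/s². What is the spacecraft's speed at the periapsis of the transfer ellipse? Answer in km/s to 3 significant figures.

The Hohmann ellipse has a_t = (r₁ + r₂)/2 = 3.5975×10^5 km.
The periapsis of the transfer ellipse is at r = 79500 km.
Vis-viva: v = √[μ(2/r − 1/a_t)] = √[1.267×10^8 × (2/79500 − 1/3.5975×10^5)] = 53.25 km/s.

v = 53.2 km/s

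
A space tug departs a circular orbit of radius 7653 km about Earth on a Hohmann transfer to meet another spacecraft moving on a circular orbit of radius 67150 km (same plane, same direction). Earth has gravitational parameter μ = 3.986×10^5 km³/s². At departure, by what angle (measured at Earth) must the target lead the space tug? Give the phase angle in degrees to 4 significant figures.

Semi-major axis of the transfer orbit: a_t = (7653 + 67150)/2 = 37401.5 km.
The half-period of the transfer ellipse is t = π√(a_t³/μ) = 35993 s.
The target's mean motion on its circular orbit is ω₂ = √(μ/r₂³) = 3.6283×10^-5 rad/s.
Angle swept by the target during transfer: ω₂·t = 1.3059 rad = 74.82°.
Arrival is 180° from departure on the ellipse, so φ = 180° − 74.82° = 105.2°.

φ = 105.2°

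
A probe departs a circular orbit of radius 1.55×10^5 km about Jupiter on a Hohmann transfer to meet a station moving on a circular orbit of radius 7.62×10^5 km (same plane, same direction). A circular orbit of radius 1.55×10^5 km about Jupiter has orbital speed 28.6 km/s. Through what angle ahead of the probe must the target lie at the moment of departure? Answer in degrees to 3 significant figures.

From the circular-orbit relation v² = μ/r at r = 1.55×10^5 km: μ = v²r = (28.6)² × 1.55×10^5 = 1.26784×10^8 km³/s².
The Hohmann ellipse has a_t = (r₁ + r₂)/2 = 4.585×10^5 km.
The half-period of the transfer ellipse is t = π√(a_t³/μ) = 86622 s.
The target's mean motion on its circular orbit is ω₂ = √(μ/r₂³) = 1.6928×10^-5 rad/s.
Angle swept by the target during transfer: ω₂·t = 1.4663 rad = 84.01°.
Arrival is 180° from departure on the ellipse, so φ = 180° − 84.01° = 96.0°.

φ = 96.0°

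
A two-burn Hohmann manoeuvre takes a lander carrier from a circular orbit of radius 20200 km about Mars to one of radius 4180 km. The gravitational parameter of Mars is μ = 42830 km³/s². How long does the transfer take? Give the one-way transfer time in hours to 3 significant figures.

The Hohmann ellipse has a_t = (r₁ + r₂)/2 = 12190 km.
By Kepler's third law the transfer-orbit period is T = 2π√(a_t³/μ), so t = T/2 = 20431 s.
Converting: 20431 s ÷ 3600 s/hour = 5.68 hours.

t = 5.68 hours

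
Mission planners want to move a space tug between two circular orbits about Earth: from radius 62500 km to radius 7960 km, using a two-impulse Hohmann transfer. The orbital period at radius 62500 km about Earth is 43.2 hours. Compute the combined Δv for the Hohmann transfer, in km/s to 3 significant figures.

From Kepler's third law T² = 4π²r³/μ at r = 62500 km, T = 43.2 hours = 43.2 × 3600 s = 1.5552×10^5 s: μ = 4π²r³/T² = 3.98499×10^5 km³/s².
Transfer-ellipse semi-major axis a_t = (r₁ + r₂)/2 = (62500 + 7960)/2 = 35230 km.
At r₁ the circular-orbit speed is v₁ = √(μ/r₁) = 2.5251 km/s.
Transfer-orbit speed at r₁ (v² = μ(2/r − 1/a)): v_a = √[μ(2/r₁ − 1/a_t)] = 1.2003 km/s.
First burn Δv₁ = |v_a − v₁| = 1.3248 km/s.
Circular speed at r₂: v₂ = √(μ/r₂) = 7.0755 km/s.
Transfer-orbit speed at r₂: v_p = √[μ(2/r₂ − 1/a_t)] = 9.4241 km/s.
Second burn Δv₂ = |v₂ − v_p| = 2.3486 km/s.
Total Δv = Δv₁ + Δv₂ = 3.673 km/s.

Δv = 3.67 km/s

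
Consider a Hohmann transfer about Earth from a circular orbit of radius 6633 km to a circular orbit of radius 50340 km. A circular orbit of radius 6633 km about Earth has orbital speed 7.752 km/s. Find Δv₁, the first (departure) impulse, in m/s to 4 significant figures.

Δv₁ = 2553 m/s

From the circular-orbit relation v² = μ/r at r = 6633 km: μ = v²r = (7.752)² × 6633 = 3.98600×10^5 km³/s².
Transfer-ellipse semi-major axis a_t = (r₁ + r₂)/2 = (6633 + 50340)/2 = 28486.5 km.
Circular speed at r = 6633 km: v_c = √(μ/r) = 7.7520 km/s.
Vis-viva on the transfer ellipse at r = 6633 km gives v_t = √[μ(2/r − 1/a_t)] = 10.305 km/s.
Δv₁ = |v_t − v_c| = |10.305 − 7.7520| = 2.553 km/s.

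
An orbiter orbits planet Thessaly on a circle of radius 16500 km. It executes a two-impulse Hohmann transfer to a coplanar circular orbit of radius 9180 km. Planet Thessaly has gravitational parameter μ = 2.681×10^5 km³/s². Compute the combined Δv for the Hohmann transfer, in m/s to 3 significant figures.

The Hohmann ellipse has a_t = (r₁ + r₂)/2 = 12840 km.
Circular speed at r₁: v₁ = √(μ/r₁) = √(2.681×10^5/16500) = 4.03094 km/s.
On the transfer ellipse at r₁, v² = μ(2/r − 1/a) gives v_a = √[μ(2/r₁ − 1/a_t)] = 3.40836 km/s.
First burn Δv₁ = |v_a − v₁| = 0.6226 km/s.
Circular speed at r₂: v₂ = √(μ/r₂) = 5.404 km/s.
Transfer-orbit speed at r₂: v_p = √[μ(2/r₂ − 1/a_t)] = 6.126 km/s.
Second burn Δv₂ = |v₂ − v_p| = 0.7220 km/s.
Total Δv = Δv₁ + Δv₂ = 1.345 km/s.

Δv = 1340 m/s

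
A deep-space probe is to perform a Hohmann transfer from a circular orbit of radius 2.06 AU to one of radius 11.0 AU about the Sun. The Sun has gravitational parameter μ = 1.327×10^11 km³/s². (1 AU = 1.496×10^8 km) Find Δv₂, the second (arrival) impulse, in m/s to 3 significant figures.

Δv₂ = 3940 m/s

In km: r₁ = 2.06 × 1.496×10^8 = 3.08176×10^8 km; r₂ = 11.0 × 1.496×10^8 = 1.6456×10^9 km.
Transfer-ellipse semi-major axis a_t = (r₁ + r₂)/2 = (3.08176×10^8 + 1.6456×10^9)/2 = 9.76888×10^8 km.
On the circular orbit at r = 1.6456×10^9 km, v_c = √(μ/r) = 8.980 km/s.
Vis-viva on the transfer ellipse at r = 1.6456×10^9 km gives v_t = √[μ(2/r − 1/a_t)] = 5.044 km/s.
Δv₂ = |v_t − v_c| = |5.044 − 8.980| = 3.936 km/s.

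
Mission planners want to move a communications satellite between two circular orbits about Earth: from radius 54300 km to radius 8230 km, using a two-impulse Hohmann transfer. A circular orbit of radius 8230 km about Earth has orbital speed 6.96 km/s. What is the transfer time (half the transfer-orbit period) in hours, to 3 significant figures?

From the circular-orbit relation v² = μ/r at r = 8230 km: μ = v²r = (6.96)² × 8230 = 3.98674×10^5 km³/s².
Transfer-ellipse semi-major axis a_t = (r₁ + r₂)/2 = (54300 + 8230)/2 = 31265 km.
Transfer time t = π√(a_t³/μ) = π√((31265)³ / 3.98674×10^5) = 27510 s.
Converting: 27510 s ÷ 3600 s/hour = 7.64 hours.

t = 7.64 hours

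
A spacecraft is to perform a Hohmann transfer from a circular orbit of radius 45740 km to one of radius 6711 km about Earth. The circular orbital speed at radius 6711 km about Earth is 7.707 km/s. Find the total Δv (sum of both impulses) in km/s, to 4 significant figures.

Δv = 3.930 km/s

From the circular-orbit relation v² = μ/r at r = 6711 km: μ = v²r = (7.707)² × 6711 = 3.98619×10^5 km³/s².
Semi-major axis of the transfer orbit: a_t = (45740 + 6711)/2 = 26225.5 km.
At r₁ the circular-orbit speed is v₁ = √(μ/r₁) = 2.952 km/s.
Transfer-orbit speed at r₁ (vis-viva equation): v_a = √[μ(2/r₁ − 1/a_t)] = 1.493 km/s.
First burn Δv₁ = |v_a − v₁| = 1.459 km/s.
At r₂, v₂ = √(μ/r₂) = 7.7070 km/s.
Transfer-orbit speed at r₂: v_p = √[μ(2/r₂ − 1/a_t)] = 10.178 km/s.
Second burn Δv₂ = |v₂ − v_p| = 2.471 km/s.
Total Δv = Δv₁ + Δv₂ = 3.930 km/s.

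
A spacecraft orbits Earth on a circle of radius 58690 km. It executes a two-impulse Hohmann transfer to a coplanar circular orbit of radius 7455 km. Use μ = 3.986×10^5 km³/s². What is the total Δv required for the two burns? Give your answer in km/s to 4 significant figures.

Transfer-ellipse semi-major axis a_t = (r₁ + r₂)/2 = (58690 + 7455)/2 = 33072.5 km.
Circular speed at r₁: v₁ = √(μ/r₁) = √(3.986×10^5/58690) = 2.6061 km/s.
On the transfer ellipse at r₁, v² = μ(2/r − 1/a) gives v_a = √[μ(2/r₁ − 1/a_t)] = 1.2373 km/s.
First burn Δv₁ = |v_a − v₁| = 1.3688 km/s.
At r₂, v₂ = √(μ/r₂) = 7.31215 km/s.
Transfer-orbit speed at r₂: v_p = √[μ(2/r₂ − 1/a_t)] = 9.74077 km/s.
Second burn Δv₂ = |v₂ − v_p| = 2.4286 km/s.
Δv = Δv₁ + Δv₂ = 1.3688 + 2.4286 = 3.797 km/s.

Δv = 3.797 km/s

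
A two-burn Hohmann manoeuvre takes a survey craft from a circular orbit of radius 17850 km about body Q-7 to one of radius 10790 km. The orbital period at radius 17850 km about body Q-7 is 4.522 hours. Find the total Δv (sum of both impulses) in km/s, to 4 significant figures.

Δv = 1.941 km/s

From Kepler's third law T² = 4π²r³/μ at r = 17850 km, T = 4.522 hours = 4.522 × 3600 s = 16279.2 s: μ = 4π²r³/T² = 8.47244×10^5 km³/s².
Semi-major axis of the transfer orbit: a_t = (17850 + 10790)/2 = 14320 km.
At r₁ the circular-orbit speed is v₁ = √(μ/r₁) = 6.88946 km/s.
On the transfer ellipse at r₁, v² = μ(2/r − 1/a) gives v_a = √[μ(2/r₁ − 1/a_t)] = 5.98032 km/s.
First burn Δv₁ = |v_a − v₁| = 0.9091 km/s.
At r₂, v₂ = √(μ/r₂) = 8.861 km/s.
Transfer-orbit speed at r₂: v_p = √[μ(2/r₂ − 1/a_t)] = 9.893 km/s.
Second burn Δv₂ = |v₂ − v_p| = 1.032 km/s.
Total Δv = Δv₁ + Δv₂ = 1.941 km/s.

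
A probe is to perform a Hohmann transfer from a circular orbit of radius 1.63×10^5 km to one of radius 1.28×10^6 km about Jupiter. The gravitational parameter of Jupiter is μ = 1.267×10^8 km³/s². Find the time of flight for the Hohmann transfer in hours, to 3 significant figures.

t = 47.5 hours

The Hohmann ellipse has a_t = (r₁ + r₂)/2 = 7.215×10^5 km.
Half the transfer-orbit period gives t = π√(a_t³/μ) = 1.710×10^5 s.
Converting: 1.710×10^5 s ÷ 3600 s/hour = 47.5 hours.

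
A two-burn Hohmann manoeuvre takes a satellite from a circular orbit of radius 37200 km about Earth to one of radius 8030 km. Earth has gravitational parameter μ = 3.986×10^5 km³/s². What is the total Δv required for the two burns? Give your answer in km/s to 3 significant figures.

Δv = 3.31 km/s

Semi-major axis of the transfer orbit: a_t = (37200 + 8030)/2 = 22615 km.
At r₁ the circular-orbit speed is v₁ = √(μ/r₁) = 3.2734 km/s.
On the transfer ellipse at r₁, v² = μ(2/r − 1/a) gives v_a = √[μ(2/r₁ − 1/a_t)] = 1.9505 km/s.
First burn Δv₁ = |v_a − v₁| = 1.323 km/s.
Circular speed at r₂: v₂ = √(μ/r₂) = 7.045 km/s.
Transfer-orbit speed at r₂: v_p = √[μ(2/r₂ − 1/a_t)] = 9.036 km/s.
Second burn Δv₂ = |v₂ − v_p| = 1.991 km/s.
Δv = Δv₁ + Δv₂ = 1.323 + 1.991 = 3.314 km/s.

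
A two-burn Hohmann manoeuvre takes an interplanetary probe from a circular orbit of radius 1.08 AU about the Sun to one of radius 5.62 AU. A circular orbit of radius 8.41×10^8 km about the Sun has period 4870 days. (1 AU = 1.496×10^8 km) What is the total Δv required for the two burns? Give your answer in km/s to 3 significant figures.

Δv = 13.9 km/s

From Kepler's third law T² = 4π²r³/μ at r = 8.41×10^8 km, T = 4870 days = 4870 × 86400 s = 4.20768×10^8 s: μ = 4π²r³/T² = 1.32636×10^11 km³/s².
In km: r₁ = 1.08 × 1.496×10^8 = 1.61568×10^8 km; r₂ = 5.62 × 1.496×10^8 = 8.40752×10^8 km.
The Hohmann ellipse has a_t = (r₁ + r₂)/2 = 5.0116×10^8 km.
At r₁ the circular-orbit speed is v₁ = √(μ/r₁) = 28.652 km/s.
On the transfer ellipse at r₁, vis-viva gives v_p = √[μ(2/r₁ − 1/a_t)] = 37.111 km/s.
First burn Δv₁ = |v_p − v₁| = 8.459 km/s.
Circular speed at r₂: v₂ = √(μ/r₂) = 12.5602 km/s.
Transfer-orbit speed at r₂: v_a = √[μ(2/r₂ − 1/a_t)] = 7.13160 km/s.
Second burn Δv₂ = |v₂ − v_a| = 5.429 km/s.
Δv = Δv₁ + Δv₂ = 8.459 + 5.429 = 13.89 km/s.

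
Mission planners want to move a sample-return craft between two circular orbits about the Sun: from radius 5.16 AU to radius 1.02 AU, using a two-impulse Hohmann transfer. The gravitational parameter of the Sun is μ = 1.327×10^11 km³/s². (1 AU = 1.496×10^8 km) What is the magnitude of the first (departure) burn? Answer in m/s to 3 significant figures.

In km: r₁ = 5.16 × 1.496×10^8 = 7.71936×10^8 km; r₂ = 1.02 × 1.496×10^8 = 1.52592×10^8 km.
Semi-major axis of the transfer orbit: a_t = (7.71936×10^8 + 1.52592×10^8)/2 = 4.62264×10^8 km.
On the circular orbit at r = 7.71936×10^8 km, v_c = √(μ/r) = 13.111 km/s.
Transfer-orbit speed at the same r (vis-viva, a = a_t): v_t = √[μ(2/r − 1/a_t)] = 7.5330 km/s.
Δv₁ = |v_t − v_c| = |7.5330 − 13.111| = 5.578 km/s.

Δv₁ = 5580 m/s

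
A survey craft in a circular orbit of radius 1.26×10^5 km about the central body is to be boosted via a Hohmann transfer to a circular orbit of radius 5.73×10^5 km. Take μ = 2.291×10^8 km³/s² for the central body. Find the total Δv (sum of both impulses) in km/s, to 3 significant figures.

Δv = 19.9 km/s

Transfer-ellipse semi-major axis a_t = (r₁ + r₂)/2 = (1.260×10^5 + 5.730×10^5)/2 = 3.495×10^5 km.
At r₁ the circular-orbit speed is v₁ = √(μ/r₁) = 42.64 km/s.
On the transfer ellipse at r₁, vis-viva gives v_p = √[μ(2/r₁ − 1/a_t)] = 54.60 km/s.
First burn Δv₁ = |v_p − v₁| = 11.96 km/s.
At r₂, v₂ = √(μ/r₂) = 20.00 km/s.
Transfer-orbit speed at r₂: v_a = √[μ(2/r₂ − 1/a_t)] = 12.01 km/s.
Second burn Δv₂ = |v₂ − v_a| = 7.990 km/s.
Total Δv = Δv₁ + Δv₂ = 19.95 km/s.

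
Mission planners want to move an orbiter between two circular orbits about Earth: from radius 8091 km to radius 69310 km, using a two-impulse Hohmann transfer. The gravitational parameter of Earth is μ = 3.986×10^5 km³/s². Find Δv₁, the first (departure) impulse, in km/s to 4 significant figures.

Δv₁ = 2.374 km/s

The Hohmann ellipse has a_t = (r₁ + r₂)/2 = 38700.5 km.
Circular speed at r = 8091 km: v_c = √(μ/r) = 7.019 km/s.
Transfer-orbit speed at the same r (vis-viva, a = a_t): v_t = √[μ(2/r − 1/a_t)] = 9.393 km/s.
Δv₁ = |v_t − v_c| = |9.393 − 7.019| = 2.374 km/s.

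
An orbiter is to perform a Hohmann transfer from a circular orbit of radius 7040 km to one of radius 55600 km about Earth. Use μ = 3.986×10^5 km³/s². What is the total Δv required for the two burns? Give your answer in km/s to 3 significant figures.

Semi-major axis of the transfer orbit: a_t = (7040 + 55600)/2 = 31320 km.
At r₁ the circular-orbit speed is v₁ = √(μ/r₁) = 7.5246 km/s.
On the transfer ellipse at r₁, vis-viva equation gives v_p = √[μ(2/r₁ − 1/a_t)] = 10.026 km/s.
First burn Δv₁ = |v_p − v₁| = 2.501 km/s.
At r₂, v₂ = √(μ/r₂) = 2.6775 km/s.
Transfer-orbit speed at r₂: v_a = √[μ(2/r₂ − 1/a_t)] = 1.2694 km/s.
Second burn Δv₂ = |v₂ − v_a| = 1.408 km/s.
Total Δv = Δv₁ + Δv₂ = 3.909 km/s.

Δv = 3.91 km/s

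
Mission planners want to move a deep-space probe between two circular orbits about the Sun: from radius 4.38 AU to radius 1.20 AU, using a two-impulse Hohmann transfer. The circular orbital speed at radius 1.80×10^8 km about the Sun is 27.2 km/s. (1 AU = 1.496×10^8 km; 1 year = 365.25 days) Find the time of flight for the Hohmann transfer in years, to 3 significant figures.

t = 2.33 years

From the circular-orbit relation v² = μ/r at r = 1.80×10^8 km: μ = v²r = (27.2)² × 1.80×10^8 = 1.33171×10^11 km³/s².
In km: r₁ = 4.38 × 1.496×10^8 = 6.55248×10^8 km; r₂ = 1.20 × 1.496×10^8 = 1.7952×10^8 km.
The Hohmann ellipse has a_t = (r₁ + r₂)/2 = 4.17384×10^8 km.
By Kepler's third law the transfer-orbit period is T = 2π√(a_t³/μ), so t = T/2 = 7.341×10^7 s.
Converting: 7.341×10^7 s ÷ 3.15576×10^7 s/year (365.25 × 86400) = 2.33 years.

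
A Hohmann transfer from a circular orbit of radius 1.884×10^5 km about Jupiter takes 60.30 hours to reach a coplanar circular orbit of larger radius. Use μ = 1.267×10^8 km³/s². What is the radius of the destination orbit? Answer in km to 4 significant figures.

Transfer time t = 60.30 hours = 2.1708×10^5 s, and t = π√(a_t³/μ).
So a_t = (μ t²/π²)^(1/3) = (1.267×10^8 × (2.1708×10^5)² / π²)^(1/3) = 8.4574×10^5 km.
Since a_t = (r₁ + r₂)/2, r₂ = 2a_t − r₁ = 2×8.4574×10^5 − 1.884×10^5 = 1.50308×10^6 km.

r₂ = 1.503×10^6 km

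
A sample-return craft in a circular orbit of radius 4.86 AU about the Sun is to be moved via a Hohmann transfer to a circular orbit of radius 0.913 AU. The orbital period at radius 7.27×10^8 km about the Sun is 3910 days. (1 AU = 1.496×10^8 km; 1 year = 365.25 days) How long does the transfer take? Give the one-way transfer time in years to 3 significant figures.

From Kepler's third law T² = 4π²r³/μ at r = 7.27×10^8 km, T = 3910 days = 3910 × 86400 s = 3.37824×10^8 s: μ = 4π²r³/T² = 1.32917×10^11 km³/s².
In km: r₁ = 4.86 × 1.496×10^8 = 7.27056×10^8 km; r₂ = 0.913 × 1.496×10^8 = 1.365848×10^8 km.
Semi-major axis of the transfer orbit: a_t = (7.27056×10^8 + 1.365848×10^8)/2 = 4.318204×10^8 km.
Half the transfer-orbit period gives t = π√(a_t³/μ) = 7.732×10^7 s.
Converting: 7.732×10^7 s ÷ 3.15576×10^7 s/year (365.25 × 86400) = 2.45 years.

t = 2.45 years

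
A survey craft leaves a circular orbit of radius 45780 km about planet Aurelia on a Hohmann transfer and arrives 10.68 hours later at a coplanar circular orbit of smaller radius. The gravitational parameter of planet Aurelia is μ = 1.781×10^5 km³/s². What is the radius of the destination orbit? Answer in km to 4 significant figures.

r₂ = 13980 km

Transfer time t = 10.68 hours = 38448 s, and t = π√(a_t³/μ).
So a_t = (μ t²/π²)^(1/3) = (1.781×10^5 × (38448)² / π²)^(1/3) = 29879 km.
Since a_t = (r₁ + r₂)/2, r₂ = 2a_t − r₁ = 2×29879 − 45780 = 13978 km.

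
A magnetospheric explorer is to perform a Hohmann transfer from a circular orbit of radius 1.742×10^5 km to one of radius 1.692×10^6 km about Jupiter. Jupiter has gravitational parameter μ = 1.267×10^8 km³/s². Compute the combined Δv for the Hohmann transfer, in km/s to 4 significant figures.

Δv = 14.26 km/s

Semi-major axis of the transfer orbit: a_t = (1.742×10^5 + 1.692×10^6)/2 = 9.331×10^5 km.
At r₁ the circular-orbit speed is v₁ = √(μ/r₁) = 26.969 km/s.
Transfer-orbit speed at r₁ (vis-viva equation): v_p = √[μ(2/r₁ − 1/a_t)] = 36.316 km/s.
First burn Δv₁ = |v_p − v₁| = 9.347 km/s.
Circular speed at r₂: v₂ = √(μ/r₂) = 8.653 km/s.
Transfer-orbit speed at r₂: v_a = √[μ(2/r₂ − 1/a_t)] = 3.739 km/s.
Second burn Δv₂ = |v₂ − v_a| = 4.914 km/s.
Total Δv = Δv₁ + Δv₂ = 14.26 km/s.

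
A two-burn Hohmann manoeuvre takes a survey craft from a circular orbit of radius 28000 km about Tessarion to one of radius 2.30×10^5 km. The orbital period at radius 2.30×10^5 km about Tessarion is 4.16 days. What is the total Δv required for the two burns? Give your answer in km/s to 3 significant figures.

From Kepler's third law T² = 4π²r³/μ at r = 2.30×10^5 km, T = 4.16 days = 4.16 × 86400 s = 3.59424×10^5 s: μ = 4π²r³/T² = 3.71817×10^6 km³/s².
Transfer-ellipse semi-major axis a_t = (r₁ + r₂)/2 = (28000 + 2.300×10^5)/2 = 1.290×10^5 km.
At r₁ the circular-orbit speed is v₁ = √(μ/r₁) = 11.5235 km/s.
On the transfer ellipse at r₁, vis-viva equation gives v_p = √[μ(2/r₁ − 1/a_t)] = 15.3870 km/s.
First burn Δv₁ = |v_p − v₁| = 3.8635 km/s.
Circular speed at r₂: v₂ = √(μ/r₂) = 4.0207 km/s.
Transfer-orbit speed at r₂: v_a = √[μ(2/r₂ − 1/a_t)] = 1.8732 km/s.
Second burn Δv₂ = |v₂ − v_a| = 2.1475 km/s.
Total Δv = Δv₁ + Δv₂ = 6.011 km/s.

Δv = 6.01 km/s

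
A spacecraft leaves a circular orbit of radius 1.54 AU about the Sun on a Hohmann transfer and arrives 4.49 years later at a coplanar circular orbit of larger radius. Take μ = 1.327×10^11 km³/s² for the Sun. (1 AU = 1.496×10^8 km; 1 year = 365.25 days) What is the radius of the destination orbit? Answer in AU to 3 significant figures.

r₂ = 7.10 AU

In km: r₁ = 1.54 × 1.496×10^8 = 2.30384×10^8 km.
Transfer time t = 4.49 years × 365.25 × 86400 s = 1.41693624×10^8 s, and t = π√(a_t³/μ).
So a_t = (μ t²/π²)^(1/3) = (1.327×10^11 × (1.41693624×10^8)² / π²)^(1/3) = 6.4628×10^8 km.
Since a_t = (r₁ + r₂)/2, r₂ = 2a_t − r₁ = 2×6.4628×10^8 − 2.30384×10^8 = 1.062176×10^9 km.
In AU: r₂ = 1.062176×10^9 / 1.496×10^8 = 7.10 AU.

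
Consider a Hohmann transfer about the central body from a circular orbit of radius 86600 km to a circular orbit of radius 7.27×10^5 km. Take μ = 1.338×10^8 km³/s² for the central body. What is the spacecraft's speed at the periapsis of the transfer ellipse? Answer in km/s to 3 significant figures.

v = 52.5 km/s

The Hohmann ellipse has a_t = (r₁ + r₂)/2 = 4.068×10^5 km.
At periapsis, r = 86600 km.
Vis-viva: v = √[μ(2/r − 1/a_t)] = √[1.338×10^8 × (2/86600 − 1/4.068×10^5)] = 52.55 km/s.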